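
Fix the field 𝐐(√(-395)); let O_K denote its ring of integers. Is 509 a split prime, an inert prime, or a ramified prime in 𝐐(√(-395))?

-395 mod 4 = 1, hence disc K = -395 and O_K = ℤ[(1+√-395)/2].
disc(K) = -395 is not divisible by 509; 509 is unramified.
Euler's criterion: (-395)^254 mod 509 = 508. Thus (-395|509) = -1.
(-395/509) = -1, so 509 is inert.

remains prime (inert)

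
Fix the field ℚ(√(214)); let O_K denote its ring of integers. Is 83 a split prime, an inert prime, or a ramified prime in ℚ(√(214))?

83 splits in O_K

Since 214 ≢ 1 mod 4, the ring of integers is ℤ[√214] with discriminant 4·214 = 856.
83 ∤ 856, so 83 is unramified.
Compute (214/83) via Euler: 48^((83-1)/2) mod 83 = 1, so (214/83) = 1.
(214/83) = 1, so 83 splits.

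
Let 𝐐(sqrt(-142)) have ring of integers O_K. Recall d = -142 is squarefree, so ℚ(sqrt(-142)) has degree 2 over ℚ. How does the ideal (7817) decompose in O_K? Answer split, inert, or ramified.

Since -142 ≢ 1 mod 4, the ring of integers is ℤ[√-142] with discriminant 4·(-142) = -568.
disc(K) = -568 is not divisible by 7817; 7817 is unramified.
Legendre symbol by Euler's criterion: (-142/7817) ≡ (-142)^3908 ≡ 7816 (mod 7817), i.e. (-142/7817) = -1.
Legendre symbol -1 ⇒ 7817 is inert.

p is inert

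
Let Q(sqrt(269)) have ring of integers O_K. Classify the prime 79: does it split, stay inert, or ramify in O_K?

269 mod 4 = 1, hence disc K = 269 and O_K = ℤ[(1+√269)/2].
disc(K) = 269 is not divisible by 79; 79 is unramified.
Legendre symbol by Euler's criterion: (269/79) ≡ 269^39 ≡ 1 (mod 79), i.e. (269/79) = 1.
d is a quadratic residue mod p, hence 79 splits in O_K.

split — (79) = 𝔭₁𝔭₂ with 𝔭₁ ≠ 𝔭₂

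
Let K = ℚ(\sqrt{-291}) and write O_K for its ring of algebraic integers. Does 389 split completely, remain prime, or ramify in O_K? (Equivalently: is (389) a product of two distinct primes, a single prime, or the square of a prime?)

389 remains inert

Since -291 ≡ 1 mod 4, the ring of integers is ℤ[(1+√-291)/2] with discriminant -291.
389 ∤ -291, so 389 is unramified.
Euler's criterion: (-291)^194 mod 389 = 388. Thus (-291|389) = -1.
(-291/389) = -1, so 389 is inert.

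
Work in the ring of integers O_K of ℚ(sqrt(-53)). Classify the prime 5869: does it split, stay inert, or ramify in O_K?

Since -53 ≢ 1 mod 4, the ring of integers is ℤ[√-53] with discriminant 4·(-53) = -212.
disc(K) = -212 is not divisible by 5869; 5869 is unramified.
Euler's criterion: (-53)^2934 mod 5869 = 5868. Thus (-53|5869) = -1.
Legendre symbol -1 ⇒ 5869 is inert.

inert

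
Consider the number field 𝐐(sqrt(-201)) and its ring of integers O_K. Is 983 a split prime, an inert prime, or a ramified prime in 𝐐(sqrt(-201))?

p is inert

-201 mod 4 = 3, hence disc K = 4·(-201) = -804 and O_K = ℤ[√-201].
disc(K) = -804 is not divisible by 983; 983 is unramified.
Compute (-201/983) via Euler: 782^((983-1)/2) mod 983 = 982, so (-201/983) = -1.
d is a non-residue mod p, hence 983 remains inert in O_K.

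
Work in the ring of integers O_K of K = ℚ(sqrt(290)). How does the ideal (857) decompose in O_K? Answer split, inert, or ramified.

Since 290 ≢ 1 mod 4, the ring of integers is ℤ[√290] with discriminant 4·290 = 1160.
857 ∤ 1160, so 857 is unramified.
Legendre symbol by Euler's criterion: (290/857) ≡ 290^428 ≡ 856 (mod 857), i.e. (290/857) = -1.
(290/857) = -1, so 857 is inert.

p is inert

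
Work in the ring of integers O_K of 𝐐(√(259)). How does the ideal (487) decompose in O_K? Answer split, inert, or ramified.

259 mod 4 = 3, hence disc K = 4·259 = 1036 and O_K = ℤ[√259].
disc(K) = 1036 is not divisible by 487; 487 is unramified.
(259/487) = 259^243 mod 487 = 1, giving Legendre symbol 1.
Legendre symbol 1 ⇒ 487 is split.

split — (487) = 𝔭₁𝔭₂ with 𝔭₁ ≠ 𝔭₂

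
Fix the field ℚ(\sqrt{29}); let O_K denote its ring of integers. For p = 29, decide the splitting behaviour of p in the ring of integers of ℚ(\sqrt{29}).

d = 29 ≡ 1 (mod 4), so O_K = ℤ[(1+√29)/2] and disc(K) = d = 29.
Ramification test: 29 | 29. The prime 29 ramifies in K.

p ramifies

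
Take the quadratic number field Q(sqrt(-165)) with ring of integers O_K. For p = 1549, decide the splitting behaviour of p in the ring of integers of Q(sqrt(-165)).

split — (1549) = 𝔭₁𝔭₂ with 𝔭₁ ≠ 𝔭₂

-165 mod 4 = 3, hence disc K = 4·(-165) = -660 and O_K = ℤ[√-165].
disc(K) = -660 is not divisible by 1549; 1549 is unramified.
Legendre symbol by Euler's criterion: (-165/1549) ≡ (-165)^774 ≡ 1 (mod 1549), i.e. (-165/1549) = 1.
d is a quadratic residue mod p, hence 1549 splits in O_K.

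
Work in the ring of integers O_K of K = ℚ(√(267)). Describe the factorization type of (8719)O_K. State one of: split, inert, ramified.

267 mod 4 = 3, hence disc K = 4·267 = 1068 and O_K = ℤ[√267].
disc(K) = 1068 is not divisible by 8719; 8719 is unramified.
Legendre symbol by Euler's criterion: (267/8719) ≡ 267^4359 ≡ 1 (mod 8719), i.e. (267/8719) = 1.
Legendre symbol 1 ⇒ 8719 is split.

split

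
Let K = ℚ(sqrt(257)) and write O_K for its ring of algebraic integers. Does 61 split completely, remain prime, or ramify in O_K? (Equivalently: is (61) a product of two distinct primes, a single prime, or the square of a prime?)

split

d = 257 ≡ 1 (mod 4), so O_K = ℤ[(1+√257)/2] and disc(K) = d = 257.
disc(K) = 257 is not divisible by 61; 61 is unramified.
Euler's criterion: 257^30 mod 61 = 1. Thus (257|61) = 1.
Legendre symbol 1 ⇒ 61 is split.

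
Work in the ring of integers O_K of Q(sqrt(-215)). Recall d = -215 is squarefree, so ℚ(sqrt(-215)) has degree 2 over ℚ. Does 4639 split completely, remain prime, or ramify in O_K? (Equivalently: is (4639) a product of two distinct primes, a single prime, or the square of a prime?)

Since -215 ≡ 1 mod 4, the ring of integers is ℤ[(1+√-215)/2] with discriminant -215.
Since gcd(4639, -215) = 1 the prime 4639 does not ramify.
Euler's criterion: (-215)^2319 mod 4639 = 1. Thus (-215|4639) = 1.
d is a quadratic residue mod p, hence 4639 splits in O_K.

split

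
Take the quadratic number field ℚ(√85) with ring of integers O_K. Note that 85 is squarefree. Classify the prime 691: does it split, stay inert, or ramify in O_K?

inert — (691) stays prime in O_K

d = 85 ≡ 1 (mod 4), so O_K = ℤ[(1+√85)/2] and disc(K) = d = 85.
Since gcd(691, 85) = 1 the prime 691 does not ramify.
(85/691) = 85^345 mod 691 = 690, giving Legendre symbol -1.
Legendre symbol -1 ⇒ 691 is inert.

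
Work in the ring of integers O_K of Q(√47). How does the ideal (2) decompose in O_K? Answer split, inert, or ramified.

p ramifies

Since 47 ≢ 1 mod 4, the ring of integers is ℤ[√47] with discriminant 4·47 = 188.
Ramification test: 2 | 188. The prime 2 ramifies in K.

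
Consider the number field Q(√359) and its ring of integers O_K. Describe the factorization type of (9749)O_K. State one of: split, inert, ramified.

remains prime (inert)

d = 359 ≡ 3 (mod 4), so O_K = ℤ[√359] and disc(K) = 4d = 1436.
Since gcd(9749, 1436) = 1 the prime 9749 does not ramify.
Compute (359/9749) via Euler: 359^((9749-1)/2) mod 9749 = 9748, so (359/9749) = -1.
(359/9749) = -1, so 9749 is inert.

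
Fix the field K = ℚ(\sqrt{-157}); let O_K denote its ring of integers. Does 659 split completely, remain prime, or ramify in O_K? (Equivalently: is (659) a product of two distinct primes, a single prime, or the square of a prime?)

inert — (659) stays prime in O_K

-157 mod 4 = 3, hence disc K = 4·(-157) = -628 and O_K = ℤ[√-157].
Since gcd(659, -628) = 1 the prime 659 does not ramify.
Compute (-157/659) via Euler: 502^((659-1)/2) mod 659 = 658, so (-157/659) = -1.
(-157/659) = -1, so 659 is inert.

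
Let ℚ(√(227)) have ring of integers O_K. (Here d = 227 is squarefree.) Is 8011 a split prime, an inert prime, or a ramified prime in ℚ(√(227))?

splits completely

227 mod 4 = 3, hence disc K = 4·227 = 908 and O_K = ℤ[√227].
disc(K) = 908 is not divisible by 8011; 8011 is unramified.
Euler's criterion: 227^4005 mod 8011 = 1. Thus (227|8011) = 1.
Legendre symbol 1 ⇒ 8011 is split.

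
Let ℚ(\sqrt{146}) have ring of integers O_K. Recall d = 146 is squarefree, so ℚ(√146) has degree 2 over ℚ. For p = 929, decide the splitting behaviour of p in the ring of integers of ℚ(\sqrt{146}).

p is inert

d = 146 ≡ 2 (mod 4), so O_K = ℤ[√146] and disc(K) = 4d = 584.
disc(K) = 584 is not divisible by 929; 929 is unramified.
Compute (146/929) via Euler: 146^((929-1)/2) mod 929 = 928, so (146/929) = -1.
(146/929) = -1, so 929 is inert.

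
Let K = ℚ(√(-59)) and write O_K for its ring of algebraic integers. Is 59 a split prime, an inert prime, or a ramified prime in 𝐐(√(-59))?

ramifies in O_K

-59 mod 4 = 1, hence disc K = -59 and O_K = ℤ[(1+√-59)/2].
disc(K) = -59 = 59·(-1), so p = 59 is ramified.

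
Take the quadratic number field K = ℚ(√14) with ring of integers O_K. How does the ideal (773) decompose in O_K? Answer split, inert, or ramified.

p splits

Since 14 ≢ 1 mod 4, the ring of integers is ℤ[√14] with discriminant 4·14 = 56.
disc(K) = 56 is not divisible by 773; 773 is unramified.
(14/773) = 14^386 mod 773 = 1, giving Legendre symbol 1.
(14/773) = 1, so 773 splits.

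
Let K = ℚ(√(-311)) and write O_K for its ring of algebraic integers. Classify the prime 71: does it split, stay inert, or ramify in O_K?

remains prime (inert)

d = -311 ≡ 1 (mod 4), so O_K = ℤ[(1+√-311)/2] and disc(K) = d = -311.
71 ∤ -311, so 71 is unramified.
Legendre symbol by Euler's criterion: (-311/71) ≡ (-311)^35 ≡ 70 (mod 71), i.e. (-311/71) = -1.
(-311/71) = -1, so 71 is inert.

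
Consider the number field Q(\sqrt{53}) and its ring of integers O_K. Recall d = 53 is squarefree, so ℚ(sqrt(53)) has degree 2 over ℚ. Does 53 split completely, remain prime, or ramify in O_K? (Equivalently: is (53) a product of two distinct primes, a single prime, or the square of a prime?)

53 mod 4 = 1, hence disc K = 53 and O_K = ℤ[(1+√53)/2].
53 divides disc(K) = 53, so 53 ramifies.

53 is ramified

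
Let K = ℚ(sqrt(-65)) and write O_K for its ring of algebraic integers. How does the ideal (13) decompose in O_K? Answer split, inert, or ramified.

d = -65 ≡ 3 (mod 4), so O_K = ℤ[√-65] and disc(K) = 4d = -260.
13 divides disc(K) = -260, so 13 ramifies.

ramified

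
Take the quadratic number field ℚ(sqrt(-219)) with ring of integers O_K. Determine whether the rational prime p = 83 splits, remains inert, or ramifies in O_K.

-219 mod 4 = 1, hence disc K = -219 and O_K = ℤ[(1+√-219)/2].
disc(K) = -219 is not divisible by 83; 83 is unramified.
Legendre symbol by Euler's criterion: (-219/83) ≡ (-219)^41 ≡ 1 (mod 83), i.e. (-219/83) = 1.
Legendre symbol 1 ⇒ 83 is split.

split — (83) = 𝔭₁𝔭₂ with 𝔭₁ ≠ 𝔭₂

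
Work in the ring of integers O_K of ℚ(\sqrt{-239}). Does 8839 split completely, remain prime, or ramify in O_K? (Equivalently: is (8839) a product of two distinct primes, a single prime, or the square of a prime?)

Since -239 ≡ 1 mod 4, the ring of integers is ℤ[(1+√-239)/2] with discriminant -239.
Since gcd(8839, -239) = 1 the prime 8839 does not ramify.
(-239/8839) = 8600^4419 mod 8839 = 8838, giving Legendre symbol -1.
(-239/8839) = -1, so 8839 is inert.

8839 remains inert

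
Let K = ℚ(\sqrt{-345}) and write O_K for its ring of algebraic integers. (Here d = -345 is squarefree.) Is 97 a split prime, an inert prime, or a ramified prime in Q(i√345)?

-345 mod 4 = 3, hence disc K = 4·(-345) = -1380 and O_K = ℤ[√-345].
disc(K) = -1380 is not divisible by 97; 97 is unramified.
Legendre symbol by Euler's criterion: (-345/97) ≡ (-345)^48 ≡ 1 (mod 97), i.e. (-345/97) = 1.
(-345/97) = 1, so 97 splits.

p splits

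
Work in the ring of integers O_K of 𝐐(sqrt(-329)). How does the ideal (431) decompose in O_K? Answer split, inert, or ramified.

d = -329 ≡ 3 (mod 4), so O_K = ℤ[√-329] and disc(K) = 4d = -1316.
disc(K) = -1316 is not divisible by 431; 431 is unramified.
Compute (-329/431) via Euler: 102^((431-1)/2) mod 431 = 430, so (-329/431) = -1.
Legendre symbol -1 ⇒ 431 is inert.

inert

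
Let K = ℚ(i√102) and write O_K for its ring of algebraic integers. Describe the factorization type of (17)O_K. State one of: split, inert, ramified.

-102 mod 4 = 2, hence disc K = 4·(-102) = -408 and O_K = ℤ[√-102].
Ramification test: 17 | -408. The prime 17 ramifies in K.

17 is ramified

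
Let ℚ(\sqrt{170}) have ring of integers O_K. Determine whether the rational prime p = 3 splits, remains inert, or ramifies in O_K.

remains prime (inert)

170 mod 4 = 2, hence disc K = 4·170 = 680 and O_K = ℤ[√170].
Since gcd(3, 680) = 1 the prime 3 does not ramify.
(170/3) = 2^1 mod 3 = 2, giving Legendre symbol -1.
d is a non-residue mod p, hence 3 remains inert in O_K.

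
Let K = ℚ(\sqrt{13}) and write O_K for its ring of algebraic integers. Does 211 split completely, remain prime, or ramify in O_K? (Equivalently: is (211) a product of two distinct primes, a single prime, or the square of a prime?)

13 mod 4 = 1, hence disc K = 13 and O_K = ℤ[(1+√13)/2].
211 ∤ 13, so 211 is unramified.
Compute (13/211) via Euler: 13^((211-1)/2) mod 211 = 1, so (13/211) = 1.
d is a quadratic residue mod p, hence 211 splits in O_K.

splits completely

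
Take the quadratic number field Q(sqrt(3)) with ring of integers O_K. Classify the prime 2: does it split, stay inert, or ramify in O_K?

3 mod 4 = 3, hence disc K = 4·3 = 12 and O_K = ℤ[√3].
disc(K) = 12 = 2·6, so p = 2 is ramified.

2 is ramified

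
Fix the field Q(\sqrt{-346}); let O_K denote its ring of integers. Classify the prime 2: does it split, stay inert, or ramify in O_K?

Since -346 ≢ 1 mod 4, the ring of integers is ℤ[√-346] with discriminant 4·(-346) = -1384.
Ramification test: 2 | -1384. The prime 2 ramifies in K.

ramified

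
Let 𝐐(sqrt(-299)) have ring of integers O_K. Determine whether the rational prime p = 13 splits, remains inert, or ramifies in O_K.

ramified — (13) = 𝔭²

Since -299 ≡ 1 mod 4, the ring of integers is ℤ[(1+√-299)/2] with discriminant -299.
Ramification test: 13 | -299. The prime 13 ramifies in K.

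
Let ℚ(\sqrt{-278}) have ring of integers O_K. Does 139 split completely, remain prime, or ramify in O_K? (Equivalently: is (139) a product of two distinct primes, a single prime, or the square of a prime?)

139 is ramified

d = -278 ≡ 2 (mod 4), so O_K = ℤ[√-278] and disc(K) = 4d = -1112.
Ramification test: 139 | -1112. The prime 139 ramifies in K.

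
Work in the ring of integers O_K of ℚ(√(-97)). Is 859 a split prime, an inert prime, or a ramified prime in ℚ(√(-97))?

-97 mod 4 = 3, hence disc K = 4·(-97) = -388 and O_K = ℤ[√-97].
disc(K) = -388 is not divisible by 859; 859 is unramified.
Euler's criterion: (-97)^429 mod 859 = 1. Thus (-97|859) = 1.
(-97/859) = 1, so 859 splits.

splits completely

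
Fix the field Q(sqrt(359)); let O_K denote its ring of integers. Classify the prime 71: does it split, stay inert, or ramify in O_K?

split — (71) = 𝔭₁𝔭₂ with 𝔭₁ ≠ 𝔭₂

Since 359 ≢ 1 mod 4, the ring of integers is ℤ[√359] with discriminant 4·359 = 1436.
71 ∤ 1436, so 71 is unramified.
Euler's criterion: 359^35 mod 71 = 1. Thus (359|71) = 1.
d is a quadratic residue mod p, hence 71 splits in O_K.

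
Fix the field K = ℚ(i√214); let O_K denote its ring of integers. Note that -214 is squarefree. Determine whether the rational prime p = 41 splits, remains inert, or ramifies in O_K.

p splits

d = -214 ≡ 2 (mod 4), so O_K = ℤ[√-214] and disc(K) = 4d = -856.
41 ∤ -856, so 41 is unramified.
(-214/41) = 32^20 mod 41 = 1, giving Legendre symbol 1.
d is a quadratic residue mod p, hence 41 splits in O_K.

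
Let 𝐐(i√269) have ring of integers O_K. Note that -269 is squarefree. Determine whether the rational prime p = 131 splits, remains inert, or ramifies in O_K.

131 remains inert

-269 mod 4 = 3, hence disc K = 4·(-269) = -1076 and O_K = ℤ[√-269].
Since gcd(131, -1076) = 1 the prime 131 does not ramify.
Legendre symbol by Euler's criterion: (-269/131) ≡ (-269)^65 ≡ 130 (mod 131), i.e. (-269/131) = -1.
d is a non-residue mod p, hence 131 remains inert in O_K.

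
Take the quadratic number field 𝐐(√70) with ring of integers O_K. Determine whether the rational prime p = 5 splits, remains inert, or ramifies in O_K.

d = 70 ≡ 2 (mod 4), so O_K = ℤ[√70] and disc(K) = 4d = 280.
5 divides disc(K) = 280, so 5 ramifies.

ramifies in O_K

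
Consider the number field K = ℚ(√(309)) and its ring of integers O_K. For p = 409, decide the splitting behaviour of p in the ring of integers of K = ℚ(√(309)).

Since 309 ≡ 1 mod 4, the ring of integers is ℤ[(1+√309)/2] with discriminant 309.
409 ∤ 309, so 409 is unramified.
Legendre symbol by Euler's criterion: (309/409) ≡ 309^204 ≡ 1 (mod 409), i.e. (309/409) = 1.
(309/409) = 1, so 409 splits.

split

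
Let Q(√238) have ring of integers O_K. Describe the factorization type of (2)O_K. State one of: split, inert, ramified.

Since 238 ≢ 1 mod 4, the ring of integers is ℤ[√238] with discriminant 4·238 = 952.
disc(K) = 952 = 2·476, so p = 2 is ramified.

2 is ramified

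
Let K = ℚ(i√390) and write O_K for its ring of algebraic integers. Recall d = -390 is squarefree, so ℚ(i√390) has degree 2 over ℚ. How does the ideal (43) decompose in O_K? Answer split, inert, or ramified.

split — (43) = 𝔭₁𝔭₂ with 𝔭₁ ≠ 𝔭₂

Since -390 ≢ 1 mod 4, the ring of integers is ℤ[√-390] with discriminant 4·(-390) = -1560.
Since gcd(43, -1560) = 1 the prime 43 does not ramify.
Compute (-390/43) via Euler: 40^((43-1)/2) mod 43 = 1, so (-390/43) = 1.
d is a quadratic residue mod p, hence 43 splits in O_K.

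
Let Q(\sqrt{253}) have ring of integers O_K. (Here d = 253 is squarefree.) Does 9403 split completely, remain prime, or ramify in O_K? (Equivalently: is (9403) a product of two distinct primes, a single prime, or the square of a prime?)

inert — (9403) stays prime in O_K

d = 253 ≡ 1 (mod 4), so O_K = ℤ[(1+√253)/2] and disc(K) = d = 253.
Since gcd(9403, 253) = 1 the prime 9403 does not ramify.
Euler's criterion: 253^4701 mod 9403 = 9402. Thus (253|9403) = -1.
Legendre symbol -1 ⇒ 9403 is inert.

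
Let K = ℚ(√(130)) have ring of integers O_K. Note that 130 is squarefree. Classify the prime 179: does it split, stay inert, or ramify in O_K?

remains prime (inert)

130 mod 4 = 2, hence disc K = 4·130 = 520 and O_K = ℤ[√130].
disc(K) = 520 is not divisible by 179; 179 is unramified.
Legendre symbol by Euler's criterion: (130/179) ≡ 130^89 ≡ 178 (mod 179), i.e. (130/179) = -1.
(130/179) = -1, so 179 is inert.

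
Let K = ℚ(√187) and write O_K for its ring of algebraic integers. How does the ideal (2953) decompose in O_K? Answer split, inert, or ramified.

inert — (2953) stays prime in O_K

187 mod 4 = 3, hence disc K = 4·187 = 748 and O_K = ℤ[√187].
disc(K) = 748 is not divisible by 2953; 2953 is unramified.
Compute (187/2953) via Euler: 187^((2953-1)/2) mod 2953 = 2952, so (187/2953) = -1.
d is a non-residue mod p, hence 2953 remains inert in O_K.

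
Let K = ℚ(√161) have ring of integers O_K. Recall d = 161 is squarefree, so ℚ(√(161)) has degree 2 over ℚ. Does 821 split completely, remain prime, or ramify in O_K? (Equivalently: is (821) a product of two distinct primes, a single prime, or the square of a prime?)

d = 161 ≡ 1 (mod 4), so O_K = ℤ[(1+√161)/2] and disc(K) = d = 161.
Since gcd(821, 161) = 1 the prime 821 does not ramify.
Euler's criterion: 161^410 mod 821 = 1. Thus (161|821) = 1.
Legendre symbol 1 ⇒ 821 is split.

splits completely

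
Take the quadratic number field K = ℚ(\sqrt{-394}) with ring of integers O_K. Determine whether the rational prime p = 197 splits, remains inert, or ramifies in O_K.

197 is ramified

d = -394 ≡ 2 (mod 4), so O_K = ℤ[√-394] and disc(K) = 4d = -1576.
Ramification test: 197 | -1576. The prime 197 ramifies in K.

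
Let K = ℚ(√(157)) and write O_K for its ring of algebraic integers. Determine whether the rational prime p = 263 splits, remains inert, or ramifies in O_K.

split

157 mod 4 = 1, hence disc K = 157 and O_K = ℤ[(1+√157)/2].
263 ∤ 157, so 263 is unramified.
Legendre symbol by Euler's criterion: (157/263) ≡ 157^131 ≡ 1 (mod 263), i.e. (157/263) = 1.
(157/263) = 1, so 263 splits.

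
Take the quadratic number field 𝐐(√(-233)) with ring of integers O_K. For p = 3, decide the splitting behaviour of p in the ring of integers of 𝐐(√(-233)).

3 splits in O_K

d = -233 ≡ 3 (mod 4), so O_K = ℤ[√-233] and disc(K) = 4d = -932.
3 ∤ -932, so 3 is unramified.
Compute (-233/3) via Euler: 1^((3-1)/2) mod 3 = 1, so (-233/3) = 1.
d is a quadratic residue mod p, hence 3 splits in O_K.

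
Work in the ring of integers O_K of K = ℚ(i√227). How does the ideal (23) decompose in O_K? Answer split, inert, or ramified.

Since -227 ≡ 1 mod 4, the ring of integers is ℤ[(1+√-227)/2] with discriminant -227.
disc(K) = -227 is not divisible by 23; 23 is unramified.
Legendre symbol by Euler's criterion: (-227/23) ≡ (-227)^11 ≡ 1 (mod 23), i.e. (-227/23) = 1.
(-227/23) = 1, so 23 splits.

p splits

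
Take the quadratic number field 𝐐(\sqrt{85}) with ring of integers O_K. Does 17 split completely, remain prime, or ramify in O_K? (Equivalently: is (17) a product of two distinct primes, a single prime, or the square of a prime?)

d = 85 ≡ 1 (mod 4), so O_K = ℤ[(1+√85)/2] and disc(K) = d = 85.
Ramification test: 17 | 85. The prime 17 ramifies in K.

ramifies in O_K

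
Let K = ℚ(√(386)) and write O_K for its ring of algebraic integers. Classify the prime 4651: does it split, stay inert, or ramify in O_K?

d = 386 ≡ 2 (mod 4), so O_K = ℤ[√386] and disc(K) = 4d = 1544.
disc(K) = 1544 is not divisible by 4651; 4651 is unramified.
(386/4651) = 386^2325 mod 4651 = 1, giving Legendre symbol 1.
Legendre symbol 1 ⇒ 4651 is split.

split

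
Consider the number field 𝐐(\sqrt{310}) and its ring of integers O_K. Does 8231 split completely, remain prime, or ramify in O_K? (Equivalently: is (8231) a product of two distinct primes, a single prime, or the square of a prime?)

inert — (8231) stays prime in O_K

d = 310 ≡ 2 (mod 4), so O_K = ℤ[√310] and disc(K) = 4d = 1240.
disc(K) = 1240 is not divisible by 8231; 8231 is unramified.
Legendre symbol by Euler's criterion: (310/8231) ≡ 310^4115 ≡ 8230 (mod 8231), i.e. (310/8231) = -1.
Legendre symbol -1 ⇒ 8231 is inert.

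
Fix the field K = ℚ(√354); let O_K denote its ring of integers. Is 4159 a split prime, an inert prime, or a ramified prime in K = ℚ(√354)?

354 mod 4 = 2, hence disc K = 4·354 = 1416 and O_K = ℤ[√354].
disc(K) = 1416 is not divisible by 4159; 4159 is unramified.
Euler's criterion: 354^2079 mod 4159 = 1. Thus (354|4159) = 1.
Legendre symbol 1 ⇒ 4159 is split.

p splits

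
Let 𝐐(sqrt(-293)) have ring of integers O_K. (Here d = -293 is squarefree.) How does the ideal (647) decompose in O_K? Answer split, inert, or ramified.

Since -293 ≢ 1 mod 4, the ring of integers is ℤ[√-293] with discriminant 4·(-293) = -1172.
647 ∤ -1172, so 647 is unramified.
Legendre symbol by Euler's criterion: (-293/647) ≡ (-293)^323 ≡ 646 (mod 647), i.e. (-293/647) = -1.
d is a non-residue mod p, hence 647 remains inert in O_K.

remains prime (inert)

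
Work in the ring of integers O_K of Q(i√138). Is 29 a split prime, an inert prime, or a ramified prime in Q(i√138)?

d = -138 ≡ 2 (mod 4), so O_K = ℤ[√-138] and disc(K) = 4d = -552.
Since gcd(29, -552) = 1 the prime 29 does not ramify.
Legendre symbol by Euler's criterion: (-138/29) ≡ (-138)^14 ≡ 1 (mod 29), i.e. (-138/29) = 1.
(-138/29) = 1, so 29 splits.

splits completely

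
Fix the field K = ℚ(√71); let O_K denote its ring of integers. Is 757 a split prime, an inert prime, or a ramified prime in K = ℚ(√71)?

Since 71 ≢ 1 mod 4, the ring of integers is ℤ[√71] with discriminant 4·71 = 284.
disc(K) = 284 is not divisible by 757; 757 is unramified.
Euler's criterion: 71^378 mod 757 = 756. Thus (71|757) = -1.
d is a non-residue mod p, hence 757 remains inert in O_K.

remains prime (inert)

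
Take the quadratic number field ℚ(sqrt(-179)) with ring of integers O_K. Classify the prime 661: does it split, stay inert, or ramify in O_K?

-179 mod 4 = 1, hence disc K = -179 and O_K = ℤ[(1+√-179)/2].
Since gcd(661, -179) = 1 the prime 661 does not ramify.
(-179/661) = 482^330 mod 661 = 1, giving Legendre symbol 1.
Legendre symbol 1 ⇒ 661 is split.

split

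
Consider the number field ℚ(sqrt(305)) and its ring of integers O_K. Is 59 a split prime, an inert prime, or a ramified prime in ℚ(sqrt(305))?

d = 305 ≡ 1 (mod 4), so O_K = ℤ[(1+√305)/2] and disc(K) = d = 305.
Since gcd(59, 305) = 1 the prime 59 does not ramify.
Euler's criterion: 305^29 mod 59 = 58. Thus (305|59) = -1.
d is a non-residue mod p, hence 59 remains inert in O_K.

inert — (59) stays prime in O_K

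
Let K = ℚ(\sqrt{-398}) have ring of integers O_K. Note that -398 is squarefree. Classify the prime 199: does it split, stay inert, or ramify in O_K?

ramifies in O_K

Since -398 ≢ 1 mod 4, the ring of integers is ℤ[√-398] with discriminant 4·(-398) = -1592.
disc(K) = -1592 = 199·(-8), so p = 199 is ramified.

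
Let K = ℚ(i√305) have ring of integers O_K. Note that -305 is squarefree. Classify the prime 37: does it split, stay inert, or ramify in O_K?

Since -305 ≢ 1 mod 4, the ring of integers is ℤ[√-305] with discriminant 4·(-305) = -1220.
Since gcd(37, -1220) = 1 the prime 37 does not ramify.
(-305/37) = 28^18 mod 37 = 1, giving Legendre symbol 1.
d is a quadratic residue mod p, hence 37 splits in O_K.

p splits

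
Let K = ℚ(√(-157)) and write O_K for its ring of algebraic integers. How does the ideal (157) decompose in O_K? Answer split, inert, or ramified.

ramified

d = -157 ≡ 3 (mod 4), so O_K = ℤ[√-157] and disc(K) = 4d = -628.
157 divides disc(K) = -628, so 157 ramifies.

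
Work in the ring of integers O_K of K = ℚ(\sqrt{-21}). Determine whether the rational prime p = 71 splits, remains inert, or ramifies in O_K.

d = -21 ≡ 3 (mod 4), so O_K = ℤ[√-21] and disc(K) = 4d = -84.
disc(K) = -84 is not divisible by 71; 71 is unramified.
Legendre symbol by Euler's criterion: (-21/71) ≡ (-21)^35 ≡ 1 (mod 71), i.e. (-21/71) = 1.
(-21/71) = 1, so 71 splits.

splits completely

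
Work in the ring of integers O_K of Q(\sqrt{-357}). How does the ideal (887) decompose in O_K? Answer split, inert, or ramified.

split

Since -357 ≢ 1 mod 4, the ring of integers is ℤ[√-357] with discriminant 4·(-357) = -1428.
disc(K) = -1428 is not divisible by 887; 887 is unramified.
(-357/887) = 530^443 mod 887 = 1, giving Legendre symbol 1.
Legendre symbol 1 ⇒ 887 is split.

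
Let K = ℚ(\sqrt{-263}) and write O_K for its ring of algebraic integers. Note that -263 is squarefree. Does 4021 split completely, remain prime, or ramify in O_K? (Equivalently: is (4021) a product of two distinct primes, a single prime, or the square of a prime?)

4021 remains inert

d = -263 ≡ 1 (mod 4), so O_K = ℤ[(1+√-263)/2] and disc(K) = d = -263.
disc(K) = -263 is not divisible by 4021; 4021 is unramified.
Legendre symbol by Euler's criterion: (-263/4021) ≡ (-263)^2010 ≡ 4020 (mod 4021), i.e. (-263/4021) = -1.
(-263/4021) = -1, so 4021 is inert.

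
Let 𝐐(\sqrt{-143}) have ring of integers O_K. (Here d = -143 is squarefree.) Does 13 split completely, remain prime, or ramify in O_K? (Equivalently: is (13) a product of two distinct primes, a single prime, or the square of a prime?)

-143 mod 4 = 1, hence disc K = -143 and O_K = ℤ[(1+√-143)/2].
Ramification test: 13 | -143. The prime 13 ramifies in K.

ramified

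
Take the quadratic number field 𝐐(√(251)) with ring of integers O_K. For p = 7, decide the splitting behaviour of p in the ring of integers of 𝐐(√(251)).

Since 251 ≢ 1 mod 4, the ring of integers is ℤ[√251] with discriminant 4·251 = 1004.
Since gcd(7, 1004) = 1 the prime 7 does not ramify.
Euler's criterion: 251^3 mod 7 = 6. Thus (251|7) = -1.
(251/7) = -1, so 7 is inert.

inert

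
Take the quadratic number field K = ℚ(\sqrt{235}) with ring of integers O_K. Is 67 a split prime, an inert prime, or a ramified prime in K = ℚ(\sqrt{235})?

d = 235 ≡ 3 (mod 4), so O_K = ℤ[√235] and disc(K) = 4d = 940.
67 ∤ 940, so 67 is unramified.
(235/67) = 34^33 mod 67 = 66, giving Legendre symbol -1.
d is a non-residue mod p, hence 67 remains inert in O_K.

inert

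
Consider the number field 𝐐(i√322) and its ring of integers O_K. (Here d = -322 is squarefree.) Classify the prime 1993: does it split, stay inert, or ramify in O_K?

split

Since -322 ≢ 1 mod 4, the ring of integers is ℤ[√-322] with discriminant 4·(-322) = -1288.
1993 ∤ -1288, so 1993 is unramified.
Compute (-322/1993) via Euler: 1671^((1993-1)/2) mod 1993 = 1, so (-322/1993) = 1.
d is a quadratic residue mod p, hence 1993 splits in O_K.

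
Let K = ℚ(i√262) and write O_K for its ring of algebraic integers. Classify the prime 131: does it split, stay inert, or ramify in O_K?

ramifies in O_K

d = -262 ≡ 2 (mod 4), so O_K = ℤ[√-262] and disc(K) = 4d = -1048.
disc(K) = -1048 = 131·(-8), so p = 131 is ramified.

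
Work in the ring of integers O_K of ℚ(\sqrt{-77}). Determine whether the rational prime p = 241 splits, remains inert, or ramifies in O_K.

d = -77 ≡ 3 (mod 4), so O_K = ℤ[√-77] and disc(K) = 4d = -308.
disc(K) = -308 is not divisible by 241; 241 is unramified.
Compute (-77/241) via Euler: 164^((241-1)/2) mod 241 = 1, so (-77/241) = 1.
Legendre symbol 1 ⇒ 241 is split.

p splits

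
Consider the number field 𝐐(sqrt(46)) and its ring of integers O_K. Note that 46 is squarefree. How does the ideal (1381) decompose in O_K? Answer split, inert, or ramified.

46 mod 4 = 2, hence disc K = 4·46 = 184 and O_K = ℤ[√46].
Since gcd(1381, 184) = 1 the prime 1381 does not ramify.
Legendre symbol by Euler's criterion: (46/1381) ≡ 46^690 ≡ 1380 (mod 1381), i.e. (46/1381) = -1.
d is a non-residue mod p, hence 1381 remains inert in O_K.

inert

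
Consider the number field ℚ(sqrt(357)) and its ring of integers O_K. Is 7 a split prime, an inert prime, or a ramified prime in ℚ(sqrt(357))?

Since 357 ≡ 1 mod 4, the ring of integers is ℤ[(1+√357)/2] with discriminant 357.
Ramification test: 7 | 357. The prime 7 ramifies in K.

p ramifies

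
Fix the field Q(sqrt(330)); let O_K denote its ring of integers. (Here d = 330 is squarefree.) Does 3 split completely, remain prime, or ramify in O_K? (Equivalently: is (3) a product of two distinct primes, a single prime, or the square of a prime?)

ramified

Since 330 ≢ 1 mod 4, the ring of integers is ℤ[√330] with discriminant 4·330 = 1320.
Ramification test: 3 | 1320. The prime 3 ramifies in K.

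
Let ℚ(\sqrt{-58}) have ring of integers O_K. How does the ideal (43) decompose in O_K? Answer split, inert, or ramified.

Since -58 ≢ 1 mod 4, the ring of integers is ℤ[√-58] with discriminant 4·(-58) = -232.
43 ∤ -232, so 43 is unramified.
Euler's criterion: (-58)^21 mod 43 = 42. Thus (-58|43) = -1.
Legendre symbol -1 ⇒ 43 is inert.

inert — (43) stays prime in O_K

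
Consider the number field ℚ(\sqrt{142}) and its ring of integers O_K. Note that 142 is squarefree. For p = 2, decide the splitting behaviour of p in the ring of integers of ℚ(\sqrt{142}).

ramifies in O_K

142 mod 4 = 2, hence disc K = 4·142 = 568 and O_K = ℤ[√142].
disc(K) = 568 = 2·284, so p = 2 is ramified.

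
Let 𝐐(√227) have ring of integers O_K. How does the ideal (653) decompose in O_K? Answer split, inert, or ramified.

inert

Since 227 ≢ 1 mod 4, the ring of integers is ℤ[√227] with discriminant 4·227 = 908.
Since gcd(653, 908) = 1 the prime 653 does not ramify.
Euler's criterion: 227^326 mod 653 = 652. Thus (227|653) = -1.
(227/653) = -1, so 653 is inert.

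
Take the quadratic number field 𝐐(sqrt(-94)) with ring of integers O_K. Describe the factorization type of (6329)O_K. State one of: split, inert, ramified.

p is inert

Since -94 ≢ 1 mod 4, the ring of integers is ℤ[√-94] with discriminant 4·(-94) = -376.
Since gcd(6329, -376) = 1 the prime 6329 does not ramify.
Compute (-94/6329) via Euler: 6235^((6329-1)/2) mod 6329 = 6328, so (-94/6329) = -1.
(-94/6329) = -1, so 6329 is inert.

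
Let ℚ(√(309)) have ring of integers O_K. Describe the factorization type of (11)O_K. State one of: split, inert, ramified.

11 splits in O_K

d = 309 ≡ 1 (mod 4), so O_K = ℤ[(1+√309)/2] and disc(K) = d = 309.
Since gcd(11, 309) = 1 the prime 11 does not ramify.
Legendre symbol by Euler's criterion: (309/11) ≡ 309^5 ≡ 1 (mod 11), i.e. (309/11) = 1.
Legendre symbol 1 ⇒ 11 is split.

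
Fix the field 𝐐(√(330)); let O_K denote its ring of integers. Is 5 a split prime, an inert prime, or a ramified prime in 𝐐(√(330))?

330 mod 4 = 2, hence disc K = 4·330 = 1320 and O_K = ℤ[√330].
5 divides disc(K) = 1320, so 5 ramifies.

ramifies in O_K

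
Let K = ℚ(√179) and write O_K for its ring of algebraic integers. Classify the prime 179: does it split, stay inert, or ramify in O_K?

ramified — (179) = 𝔭²

179 mod 4 = 3, hence disc K = 4·179 = 716 and O_K = ℤ[√179].
179 divides disc(K) = 716, so 179 ramifies.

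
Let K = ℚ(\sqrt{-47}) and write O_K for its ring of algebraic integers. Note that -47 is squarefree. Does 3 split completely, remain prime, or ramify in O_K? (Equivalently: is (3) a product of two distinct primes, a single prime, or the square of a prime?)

split — (3) = 𝔭₁𝔭₂ with 𝔭₁ ≠ 𝔭₂

Since -47 ≡ 1 mod 4, the ring of integers is ℤ[(1+√-47)/2] with discriminant -47.
disc(K) = -47 is not divisible by 3; 3 is unramified.
Euler's criterion: (-47)^1 mod 3 = 1. Thus (-47|3) = 1.
Legendre symbol 1 ⇒ 3 is split.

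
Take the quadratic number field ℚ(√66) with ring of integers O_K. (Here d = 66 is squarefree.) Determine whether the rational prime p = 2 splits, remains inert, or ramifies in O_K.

ramified

Since 66 ≢ 1 mod 4, the ring of integers is ℤ[√66] with discriminant 4·66 = 264.
disc(K) = 264 = 2·132, so p = 2 is ramified.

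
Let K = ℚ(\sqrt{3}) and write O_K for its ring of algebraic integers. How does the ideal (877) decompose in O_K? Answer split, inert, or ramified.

Since 3 ≢ 1 mod 4, the ring of integers is ℤ[√3] with discriminant 4·3 = 12.
disc(K) = 12 is not divisible by 877; 877 is unramified.
(3/877) = 3^438 mod 877 = 1, giving Legendre symbol 1.
d is a quadratic residue mod p, hence 877 splits in O_K.

split — (877) = 𝔭₁𝔭₂ with 𝔭₁ ≠ 𝔭₂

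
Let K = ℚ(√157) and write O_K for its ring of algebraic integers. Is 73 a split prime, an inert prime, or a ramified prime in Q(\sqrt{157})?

73 remains inert

d = 157 ≡ 1 (mod 4), so O_K = ℤ[(1+√157)/2] and disc(K) = d = 157.
73 ∤ 157, so 73 is unramified.
Legendre symbol by Euler's criterion: (157/73) ≡ 157^36 ≡ 72 (mod 73), i.e. (157/73) = -1.
d is a non-residue mod p, hence 73 remains inert in O_K.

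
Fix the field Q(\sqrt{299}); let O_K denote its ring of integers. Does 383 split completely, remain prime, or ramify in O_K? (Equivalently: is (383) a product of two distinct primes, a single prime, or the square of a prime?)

inert

d = 299 ≡ 3 (mod 4), so O_K = ℤ[√299] and disc(K) = 4d = 1196.
Since gcd(383, 1196) = 1 the prime 383 does not ramify.
Euler's criterion: 299^191 mod 383 = 382. Thus (299|383) = -1.
d is a non-residue mod p, hence 383 remains inert in O_K.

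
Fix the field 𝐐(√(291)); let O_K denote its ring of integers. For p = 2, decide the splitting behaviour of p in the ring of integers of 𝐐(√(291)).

291 mod 4 = 3, hence disc K = 4·291 = 1164 and O_K = ℤ[√291].
Ramification test: 2 | 1164. The prime 2 ramifies in K.

ramified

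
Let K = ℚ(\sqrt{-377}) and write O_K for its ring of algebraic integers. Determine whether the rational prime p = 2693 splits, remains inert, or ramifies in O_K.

Since -377 ≢ 1 mod 4, the ring of integers is ℤ[√-377] with discriminant 4·(-377) = -1508.
Since gcd(2693, -1508) = 1 the prime 2693 does not ramify.
Compute (-377/2693) via Euler: 2316^((2693-1)/2) mod 2693 = 2692, so (-377/2693) = -1.
Legendre symbol -1 ⇒ 2693 is inert.

p is inert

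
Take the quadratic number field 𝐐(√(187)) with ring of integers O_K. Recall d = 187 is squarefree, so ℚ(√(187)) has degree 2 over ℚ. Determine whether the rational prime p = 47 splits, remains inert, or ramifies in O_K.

inert — (47) stays prime in O_K

d = 187 ≡ 3 (mod 4), so O_K = ℤ[√187] and disc(K) = 4d = 748.
47 ∤ 748, so 47 is unramified.
(187/47) = 46^23 mod 47 = 46, giving Legendre symbol -1.
(187/47) = -1, so 47 is inert.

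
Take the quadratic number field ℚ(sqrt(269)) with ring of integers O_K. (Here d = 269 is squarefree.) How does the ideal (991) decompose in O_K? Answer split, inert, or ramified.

269 mod 4 = 1, hence disc K = 269 and O_K = ℤ[(1+√269)/2].
Since gcd(991, 269) = 1 the prime 991 does not ramify.
(269/991) = 269^495 mod 991 = 990, giving Legendre symbol -1.
Legendre symbol -1 ⇒ 991 is inert.

remains prime (inert)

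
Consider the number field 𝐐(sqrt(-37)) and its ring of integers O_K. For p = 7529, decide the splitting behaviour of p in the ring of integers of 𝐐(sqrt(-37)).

d = -37 ≡ 3 (mod 4), so O_K = ℤ[√-37] and disc(K) = 4d = -148.
disc(K) = -148 is not divisible by 7529; 7529 is unramified.
Legendre symbol by Euler's criterion: (-37/7529) ≡ (-37)^3764 ≡ 7528 (mod 7529), i.e. (-37/7529) = -1.
Legendre symbol -1 ⇒ 7529 is inert.

7529 remains inert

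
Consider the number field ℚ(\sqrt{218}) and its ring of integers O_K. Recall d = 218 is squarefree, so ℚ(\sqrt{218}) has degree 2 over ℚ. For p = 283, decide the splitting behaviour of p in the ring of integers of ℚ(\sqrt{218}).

Since 218 ≢ 1 mod 4, the ring of integers is ℤ[√218] with discriminant 4·218 = 872.
disc(K) = 872 is not divisible by 283; 283 is unramified.
Legendre symbol by Euler's criterion: (218/283) ≡ 218^141 ≡ 1 (mod 283), i.e. (218/283) = 1.
d is a quadratic residue mod p, hence 283 splits in O_K.

p splits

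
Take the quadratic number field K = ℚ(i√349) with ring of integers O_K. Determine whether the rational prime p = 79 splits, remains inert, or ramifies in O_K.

-349 mod 4 = 3, hence disc K = 4·(-349) = -1396 and O_K = ℤ[√-349].
disc(K) = -1396 is not divisible by 79; 79 is unramified.
Legendre symbol by Euler's criterion: (-349/79) ≡ (-349)^39 ≡ 1 (mod 79), i.e. (-349/79) = 1.
(-349/79) = 1, so 79 splits.

split — (79) = 𝔭₁𝔭₂ with 𝔭₁ ≠ 𝔭₂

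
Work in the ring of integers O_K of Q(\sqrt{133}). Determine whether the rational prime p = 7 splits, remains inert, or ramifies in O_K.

Since 133 ≡ 1 mod 4, the ring of integers is ℤ[(1+√133)/2] with discriminant 133.
7 divides disc(K) = 133, so 7 ramifies.

ramified — (7) = 𝔭²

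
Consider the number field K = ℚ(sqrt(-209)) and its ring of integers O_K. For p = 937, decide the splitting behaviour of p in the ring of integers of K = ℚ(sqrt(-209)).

p is inert

d = -209 ≡ 3 (mod 4), so O_K = ℤ[√-209] and disc(K) = 4d = -836.
disc(K) = -836 is not divisible by 937; 937 is unramified.
Compute (-209/937) via Euler: 728^((937-1)/2) mod 937 = 936, so (-209/937) = -1.
d is a non-residue mod p, hence 937 remains inert in O_K.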